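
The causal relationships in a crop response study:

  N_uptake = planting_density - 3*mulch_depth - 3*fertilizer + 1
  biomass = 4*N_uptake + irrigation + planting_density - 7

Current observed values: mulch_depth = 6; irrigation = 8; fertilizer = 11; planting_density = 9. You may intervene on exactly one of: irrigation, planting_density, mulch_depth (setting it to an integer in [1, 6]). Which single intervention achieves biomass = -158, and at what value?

set irrigation = 4

Intervening on irrigation: with other inputs at their observed values, biomass = irrigation - 162. Solving for -158 gives irrigation = 4, within [1, 6].
Intervening on planting_density: biomass = 5*planting_density - 199. Reaching -158 requires planting_density = 41/5, not an integer.
Intervening on mulch_depth: biomass = -12*mulch_depth - 82. Reaching -158 requires mulch_depth = 19/3, not an integer.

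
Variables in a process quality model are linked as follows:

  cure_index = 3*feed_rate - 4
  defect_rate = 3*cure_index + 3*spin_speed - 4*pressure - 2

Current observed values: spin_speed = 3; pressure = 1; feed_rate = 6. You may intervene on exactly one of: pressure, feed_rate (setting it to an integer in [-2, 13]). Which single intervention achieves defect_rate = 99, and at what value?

Intervening on pressure: defect_rate = -4*pressure + 49. Reaching 99 requires pressure = -25/2, not an integer.
Intervening on feed_rate: with other inputs at their observed values, defect_rate = 9*feed_rate - 9. Solving for 99 gives feed_rate = 12, within [-2, 13].

set feed_rate = 12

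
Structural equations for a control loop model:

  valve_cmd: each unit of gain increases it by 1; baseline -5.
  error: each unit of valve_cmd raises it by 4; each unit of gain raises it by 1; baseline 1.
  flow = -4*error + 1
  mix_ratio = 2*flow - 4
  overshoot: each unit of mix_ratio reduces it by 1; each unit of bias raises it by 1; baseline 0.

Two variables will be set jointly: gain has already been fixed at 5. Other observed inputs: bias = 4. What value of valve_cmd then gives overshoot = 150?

With gain held at 5:
Intervening on valve_cmd fixes its value directly, overriding its dependence on gain.
Substituting into the error equation gives error = 4*valve_cmd + 6.
Substituting into the flow equation gives flow = -16*valve_cmd - 23.
Substituting into the mix_ratio equation gives mix_ratio = -32*valve_cmd - 50.
Substituting into the overshoot equation gives overshoot = 32*valve_cmd + 54.
Solve 32*valve_cmd + 54 = 150: valve_cmd = (150 - 54) / 32 = 3.

valve_cmd = 3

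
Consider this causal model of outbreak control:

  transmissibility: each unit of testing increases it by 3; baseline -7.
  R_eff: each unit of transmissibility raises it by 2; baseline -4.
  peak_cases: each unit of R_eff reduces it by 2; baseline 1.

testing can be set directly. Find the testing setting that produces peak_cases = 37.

Substituting into the R_eff equation gives R_eff = 6*testing - 18.
So peak_cases = -12*testing + 37.
Solve -12*testing + 37 = 37: testing = (37 - 37) / -12 = 0.

testing = 0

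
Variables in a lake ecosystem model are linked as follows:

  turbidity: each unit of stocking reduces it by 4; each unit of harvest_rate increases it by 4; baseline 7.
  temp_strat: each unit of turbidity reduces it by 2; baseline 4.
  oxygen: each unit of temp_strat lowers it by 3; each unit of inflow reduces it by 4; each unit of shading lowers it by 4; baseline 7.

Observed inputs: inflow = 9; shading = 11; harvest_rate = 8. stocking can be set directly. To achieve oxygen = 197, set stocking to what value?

stocking = -2

Substituting into the turbidity equation gives turbidity = -4*stocking + 39.
Substituting into the temp_strat equation gives temp_strat = 8*stocking - 74.
Substituting into the oxygen equation gives oxygen = -24*stocking + 149.
Solve -24*stocking + 149 = 197: stocking = (197 - 149) / -24 = -2.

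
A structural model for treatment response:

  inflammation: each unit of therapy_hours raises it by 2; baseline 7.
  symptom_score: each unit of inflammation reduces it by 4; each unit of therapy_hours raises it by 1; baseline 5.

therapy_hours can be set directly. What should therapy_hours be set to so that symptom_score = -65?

Substituting into the symptom_score equation gives symptom_score = -7*therapy_hours - 23.
Solve -7*therapy_hours - 23 = -65: therapy_hours = (-65 + 23) / -7 = 6.

therapy_hours = 6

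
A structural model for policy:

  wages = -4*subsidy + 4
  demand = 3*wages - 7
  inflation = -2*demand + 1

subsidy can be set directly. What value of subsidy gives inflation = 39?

subsidy = 2

Substituting into the demand equation gives demand = -12*subsidy + 5.
inflation becomes 24*subsidy - 9.
Solve 24*subsidy - 9 = 39: subsidy = (39 + 9) / 24 = 2.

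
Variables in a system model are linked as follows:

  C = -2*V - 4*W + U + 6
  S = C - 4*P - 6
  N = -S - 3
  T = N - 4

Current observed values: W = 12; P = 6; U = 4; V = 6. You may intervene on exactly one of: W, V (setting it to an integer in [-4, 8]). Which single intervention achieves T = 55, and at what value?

set V = -3

Intervening on W: T = 4*W + 25. Reaching 55 requires W = 15/2, not an integer.
Intervening on V: with other inputs at their observed values, T = 2*V + 61. Solving for 55 gives V = -3, within [-4, 8].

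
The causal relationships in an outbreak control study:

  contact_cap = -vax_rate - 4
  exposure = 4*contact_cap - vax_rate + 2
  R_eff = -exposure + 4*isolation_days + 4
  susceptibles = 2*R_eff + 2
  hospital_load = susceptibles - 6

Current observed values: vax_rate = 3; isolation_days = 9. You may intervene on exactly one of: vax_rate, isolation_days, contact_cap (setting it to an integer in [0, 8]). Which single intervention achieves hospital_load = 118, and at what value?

set isolation_days = 7

Intervening on vax_rate: hospital_load = 10*vax_rate + 104. Reaching 118 requires vax_rate = 7/5, not an integer.
Intervening on isolation_days: with other inputs at their observed values, hospital_load = 8*isolation_days + 62. Solving for 118 gives isolation_days = 7, within [0, 8].
Intervening on contact_cap: hospital_load = -8*contact_cap + 78. Reaching 118 requires contact_cap = -5, outside [0, 8].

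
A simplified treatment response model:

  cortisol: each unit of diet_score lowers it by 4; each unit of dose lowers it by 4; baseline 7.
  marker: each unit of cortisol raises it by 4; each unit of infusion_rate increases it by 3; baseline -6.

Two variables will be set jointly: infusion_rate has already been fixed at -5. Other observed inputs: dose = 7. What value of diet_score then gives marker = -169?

diet_score = 4

With infusion_rate held at -5:
Substituting into the cortisol equation gives cortisol = -4*diet_score - 21.
Substituting into the marker equation gives marker = -16*diet_score - 105.
Solve -16*diet_score - 105 = -169: diet_score = (-169 + 105) / -16 = 4.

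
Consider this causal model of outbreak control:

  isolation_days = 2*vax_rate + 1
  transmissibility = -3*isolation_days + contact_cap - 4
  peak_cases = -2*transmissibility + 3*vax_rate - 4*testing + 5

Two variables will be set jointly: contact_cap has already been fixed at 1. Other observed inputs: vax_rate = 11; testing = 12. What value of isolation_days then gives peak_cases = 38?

isolation_days = 7

With contact_cap held at 1:
Intervening on isolation_days fixes its value directly, overriding its dependence on vax_rate.
Substituting into the transmissibility equation gives transmissibility = -3*isolation_days - 3.
Substituting into the peak_cases equation gives peak_cases = 6*isolation_days - 4.
Solve 6*isolation_days - 4 = 38: isolation_days = (38 + 4) / 6 = 7.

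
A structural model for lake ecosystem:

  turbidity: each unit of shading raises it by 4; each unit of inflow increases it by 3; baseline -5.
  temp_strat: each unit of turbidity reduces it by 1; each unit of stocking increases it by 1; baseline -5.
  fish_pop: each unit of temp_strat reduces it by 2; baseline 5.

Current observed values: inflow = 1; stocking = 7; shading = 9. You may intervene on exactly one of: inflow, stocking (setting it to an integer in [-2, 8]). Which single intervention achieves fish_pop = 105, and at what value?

Intervening on inflow: with other inputs at their observed values, fish_pop = 6*inflow + 63. Solving for 105 gives inflow = 7, within [-2, 8].
Intervening on stocking: fish_pop = -2*stocking + 83. Reaching 105 requires stocking = -11, outside [-2, 8].

set inflow = 7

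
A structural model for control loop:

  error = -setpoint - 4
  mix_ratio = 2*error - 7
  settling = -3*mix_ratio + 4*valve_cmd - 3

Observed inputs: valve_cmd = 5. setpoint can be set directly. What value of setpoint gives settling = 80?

setpoint = 3

Substituting into the mix_ratio equation gives mix_ratio = -2*setpoint - 15.
Substituting into the settling equation gives settling = 6*setpoint + 62.
Solve 6*setpoint + 62 = 80: setpoint = (80 - 62) / 6 = 3.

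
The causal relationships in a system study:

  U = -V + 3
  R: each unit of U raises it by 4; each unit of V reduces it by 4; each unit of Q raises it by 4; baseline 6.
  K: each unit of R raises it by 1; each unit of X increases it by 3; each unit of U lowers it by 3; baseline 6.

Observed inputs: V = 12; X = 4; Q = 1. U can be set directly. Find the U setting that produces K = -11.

U = 9

Intervening on U fixes its value directly, overriding its dependence on V.
Substituting into the R equation gives R = 4*U - 38.
Substituting into the K equation gives K = U - 20.
Solve U - 20 = -11: U = (-11 + 20) / 1 = 9.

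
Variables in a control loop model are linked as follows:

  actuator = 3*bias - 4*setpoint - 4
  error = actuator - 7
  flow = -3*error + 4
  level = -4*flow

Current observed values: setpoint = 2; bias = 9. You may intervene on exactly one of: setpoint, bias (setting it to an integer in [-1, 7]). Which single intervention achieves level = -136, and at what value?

set bias = 3

Intervening on setpoint: level = -48*setpoint + 176. Reaching -136 requires setpoint = 13/2, not an integer.
Intervening on bias: with other inputs at their observed values, level = 36*bias - 244. Solving for -136 gives bias = 3, within [-1, 7].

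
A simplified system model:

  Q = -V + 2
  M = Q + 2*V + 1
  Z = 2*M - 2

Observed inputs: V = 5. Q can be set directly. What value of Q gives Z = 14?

Intervening on Q fixes its value directly, overriding its dependence on V.
Substituting into the M equation gives M = Q + 11.
Substituting into the Z equation gives Z = 2*Q + 20.
Solve 2*Q + 20 = 14: Q = (14 - 20) / 2 = -3.

Q = -3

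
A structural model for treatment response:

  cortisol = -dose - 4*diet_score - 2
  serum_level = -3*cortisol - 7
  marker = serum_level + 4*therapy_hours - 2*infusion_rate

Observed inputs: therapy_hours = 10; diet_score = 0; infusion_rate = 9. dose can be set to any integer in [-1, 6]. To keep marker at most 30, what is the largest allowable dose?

Substituting into the cortisol equation gives cortisol = -dose - 2.
serum_level becomes 3*dose - 1.
So marker = 3*dose + 21.
Require 3*dose + 21 ≤ 30, so dose ≤ 3.
The largest integer in [-1, 6] satisfying this is 3.

dose = 3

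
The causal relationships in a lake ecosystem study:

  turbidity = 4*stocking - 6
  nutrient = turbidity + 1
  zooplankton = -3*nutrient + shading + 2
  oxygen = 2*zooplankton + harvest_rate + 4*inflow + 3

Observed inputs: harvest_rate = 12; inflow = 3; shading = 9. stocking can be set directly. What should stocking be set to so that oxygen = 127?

stocking = -2

Substituting into the nutrient equation gives nutrient = 4*stocking - 5.
So zooplankton = -12*stocking + 26.
Substituting into the oxygen equation gives oxygen = -24*stocking + 79.
Solve -24*stocking + 79 = 127: stocking = (127 - 79) / -24 = -2.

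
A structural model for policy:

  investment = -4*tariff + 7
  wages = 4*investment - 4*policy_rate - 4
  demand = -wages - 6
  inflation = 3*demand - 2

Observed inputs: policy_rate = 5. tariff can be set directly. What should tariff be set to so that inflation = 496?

tariff = 11

Substituting into the wages equation gives wages = -16*tariff + 4.
Substituting into the demand equation gives demand = 16*tariff - 10.
Substituting into the inflation equation gives inflation = 48*tariff - 32.
Solve 48*tariff - 32 = 496: tariff = (496 + 32) / 48 = 11.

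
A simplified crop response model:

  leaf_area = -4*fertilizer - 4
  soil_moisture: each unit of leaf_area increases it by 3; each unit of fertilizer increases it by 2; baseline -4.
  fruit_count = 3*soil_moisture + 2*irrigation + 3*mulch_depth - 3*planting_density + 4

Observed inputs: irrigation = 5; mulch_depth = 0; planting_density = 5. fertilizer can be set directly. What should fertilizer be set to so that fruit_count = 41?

Substituting into the soil_moisture equation gives soil_moisture = -10*fertilizer - 16.
fruit_count becomes -30*fertilizer - 49.
Solve -30*fertilizer - 49 = 41: fertilizer = (41 + 49) / -30 = -3.

fertilizer = -3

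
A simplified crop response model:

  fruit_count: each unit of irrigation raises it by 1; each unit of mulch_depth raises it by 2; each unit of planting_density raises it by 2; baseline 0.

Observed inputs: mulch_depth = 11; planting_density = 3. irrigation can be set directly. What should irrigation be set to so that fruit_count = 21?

Substituting into the fruit_count equation gives fruit_count = irrigation + 28.
Solve irrigation + 28 = 21: irrigation = (21 - 28) / 1 = -7.

irrigation = -7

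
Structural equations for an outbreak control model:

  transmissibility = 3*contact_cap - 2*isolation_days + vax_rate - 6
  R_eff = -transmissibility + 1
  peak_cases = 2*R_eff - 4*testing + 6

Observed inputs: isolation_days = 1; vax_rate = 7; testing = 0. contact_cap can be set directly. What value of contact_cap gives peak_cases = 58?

contact_cap = -8

Substituting into the transmissibility equation gives transmissibility = 3*contact_cap - 1.
Substituting into the R_eff equation gives R_eff = -3*contact_cap + 2.
Substituting into the peak_cases equation gives peak_cases = -6*contact_cap + 10.
Solve -6*contact_cap + 10 = 58: contact_cap = (58 - 10) / -6 = -8.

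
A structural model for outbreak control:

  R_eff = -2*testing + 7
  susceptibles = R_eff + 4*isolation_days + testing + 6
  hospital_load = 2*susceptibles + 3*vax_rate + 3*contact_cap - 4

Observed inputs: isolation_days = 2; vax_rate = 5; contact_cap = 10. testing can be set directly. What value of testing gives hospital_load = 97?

testing = -7

Substituting into the susceptibles equation gives susceptibles = -testing + 21.
Substituting into the hospital_load equation gives hospital_load = -2*testing + 83.
Solve -2*testing + 83 = 97: testing = (97 - 83) / -2 = -7.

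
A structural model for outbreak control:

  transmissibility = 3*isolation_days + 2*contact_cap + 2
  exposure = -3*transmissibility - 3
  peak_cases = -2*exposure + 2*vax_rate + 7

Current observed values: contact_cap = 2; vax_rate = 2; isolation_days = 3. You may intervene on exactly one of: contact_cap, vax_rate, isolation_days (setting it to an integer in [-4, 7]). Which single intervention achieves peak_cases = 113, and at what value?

Intervening on contact_cap: peak_cases = 12*contact_cap + 83. Reaching 113 requires contact_cap = 5/2, not an integer.
Intervening on vax_rate: with other inputs at their observed values, peak_cases = 2*vax_rate + 103. Solving for 113 gives vax_rate = 5, within [-4, 7].
Intervening on isolation_days: peak_cases = 18*isolation_days + 53. Reaching 113 requires isolation_days = 10/3, not an integer.

set vax_rate = 5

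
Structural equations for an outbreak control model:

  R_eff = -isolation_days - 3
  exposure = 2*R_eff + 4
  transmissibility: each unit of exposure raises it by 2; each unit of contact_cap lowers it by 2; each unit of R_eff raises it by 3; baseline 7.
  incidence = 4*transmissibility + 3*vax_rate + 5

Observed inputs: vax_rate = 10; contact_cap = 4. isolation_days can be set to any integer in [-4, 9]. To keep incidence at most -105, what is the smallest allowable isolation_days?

isolation_days = 3

Substituting into the exposure equation gives exposure = -2*isolation_days - 2.
This gives transmissibility = -7*isolation_days - 14.
incidence becomes -28*isolation_days - 21.
Require -28*isolation_days - 21 ≤ -105, so isolation_days ≥ 3.
The smallest integer in [-4, 9] satisfying this is 3.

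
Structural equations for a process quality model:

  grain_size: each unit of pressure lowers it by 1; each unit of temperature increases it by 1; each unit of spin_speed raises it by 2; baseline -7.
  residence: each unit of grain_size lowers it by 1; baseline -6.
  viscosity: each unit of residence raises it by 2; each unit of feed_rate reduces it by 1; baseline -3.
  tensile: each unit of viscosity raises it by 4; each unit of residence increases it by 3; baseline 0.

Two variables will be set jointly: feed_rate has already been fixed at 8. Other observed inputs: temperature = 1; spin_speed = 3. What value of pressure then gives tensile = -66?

With feed_rate held at 8:
Substituting into the grain_size equation gives grain_size = -pressure.
Substituting into the residence equation gives residence = pressure - 6.
Substituting into the viscosity equation gives viscosity = 2*pressure - 23.
Substituting into the tensile equation gives tensile = 11*pressure - 110.
Solve 11*pressure - 110 = -66: pressure = (-66 + 110) / 11 = 4.

pressure = 4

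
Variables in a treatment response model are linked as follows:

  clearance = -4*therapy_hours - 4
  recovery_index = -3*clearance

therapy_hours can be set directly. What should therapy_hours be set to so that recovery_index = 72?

therapy_hours = 5

Substituting into the recovery_index equation gives recovery_index = 12*therapy_hours + 12.
Solve 12*therapy_hours + 12 = 72: therapy_hours = (72 - 12) / 12 = 5.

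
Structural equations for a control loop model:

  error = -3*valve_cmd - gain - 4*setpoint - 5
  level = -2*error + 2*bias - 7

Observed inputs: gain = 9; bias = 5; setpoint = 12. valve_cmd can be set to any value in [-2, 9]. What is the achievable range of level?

115 to 181

Substituting into the error equation gives error = -3*valve_cmd - 62.
level becomes 6*valve_cmd + 127.
Linear in valve_cmd, so extremes are at the endpoints: valve_cmd = -2 gives level = 115; valve_cmd = 9 gives level = 181.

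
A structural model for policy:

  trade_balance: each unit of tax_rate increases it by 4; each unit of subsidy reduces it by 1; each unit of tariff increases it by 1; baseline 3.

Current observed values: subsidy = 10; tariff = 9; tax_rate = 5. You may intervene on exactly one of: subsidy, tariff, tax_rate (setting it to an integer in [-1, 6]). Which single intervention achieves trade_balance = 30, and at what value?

Intervening on subsidy: with other inputs at their observed values, trade_balance = -subsidy + 32. Solving for 30 gives subsidy = 2, within [-1, 6].
Intervening on tariff: trade_balance = tariff + 13. Reaching 30 requires tariff = 17, outside [-1, 6].
Intervening on tax_rate: trade_balance = 4*tax_rate + 2. Reaching 30 requires tax_rate = 7, outside [-1, 6].

set subsidy = 2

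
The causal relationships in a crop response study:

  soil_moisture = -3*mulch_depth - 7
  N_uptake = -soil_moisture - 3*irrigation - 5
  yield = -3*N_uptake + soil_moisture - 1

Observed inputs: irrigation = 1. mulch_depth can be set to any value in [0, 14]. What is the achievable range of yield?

-173 to -5

Substituting into the N_uptake equation gives N_uptake = 3*mulch_depth - 1.
So yield = -12*mulch_depth - 5.
Linear in mulch_depth, so extremes are at the endpoints: mulch_depth = 0 gives yield = -5; mulch_depth = 14 gives yield = -173.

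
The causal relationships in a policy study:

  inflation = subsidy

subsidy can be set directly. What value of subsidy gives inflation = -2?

Solve subsidy = -2: subsidy = -2 / 1 = -2.

subsidy = -2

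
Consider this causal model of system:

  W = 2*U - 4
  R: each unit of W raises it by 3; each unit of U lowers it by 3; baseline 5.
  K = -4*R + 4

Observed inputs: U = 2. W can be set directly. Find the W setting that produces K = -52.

W = 5

Intervening on W fixes its value directly, overriding its dependence on U.
Substituting into the R equation gives R = 3*W - 1.
Substituting into the K equation gives K = -12*W + 8.
Solve -12*W + 8 = -52: W = (-52 - 8) / -12 = 5.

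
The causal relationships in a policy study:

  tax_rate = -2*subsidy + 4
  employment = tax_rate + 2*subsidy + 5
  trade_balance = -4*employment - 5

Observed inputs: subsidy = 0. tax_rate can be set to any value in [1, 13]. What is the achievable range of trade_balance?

Intervening on tax_rate fixes its value directly, overriding its dependence on subsidy.
Substituting into the employment equation gives employment = tax_rate + 5.
trade_balance becomes -4*tax_rate - 25.
Linear in tax_rate, so extremes are at the endpoints: tax_rate = 1 gives trade_balance = -29; tax_rate = 13 gives trade_balance = -77.

-77 to -29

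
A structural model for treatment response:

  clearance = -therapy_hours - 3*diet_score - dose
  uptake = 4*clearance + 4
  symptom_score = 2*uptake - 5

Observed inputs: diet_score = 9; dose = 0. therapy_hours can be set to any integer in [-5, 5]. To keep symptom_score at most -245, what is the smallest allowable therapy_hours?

therapy_hours = 4

Substituting into the clearance equation gives clearance = -therapy_hours - 27.
Substituting into the uptake equation gives uptake = -4*therapy_hours - 104.
symptom_score becomes -8*therapy_hours - 213.
Require -8*therapy_hours - 213 ≤ -245, so therapy_hours ≥ 4.
The smallest integer in [-5, 5] satisfying this is 4.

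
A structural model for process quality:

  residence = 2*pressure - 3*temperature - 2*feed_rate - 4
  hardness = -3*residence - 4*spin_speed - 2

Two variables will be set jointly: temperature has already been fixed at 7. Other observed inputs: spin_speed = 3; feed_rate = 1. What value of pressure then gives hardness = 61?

With temperature held at 7:
Substituting into the residence equation gives residence = 2*pressure - 27.
So hardness = -6*pressure + 67.
Solve -6*pressure + 67 = 61: pressure = (61 - 67) / -6 = 1.

pressure = 1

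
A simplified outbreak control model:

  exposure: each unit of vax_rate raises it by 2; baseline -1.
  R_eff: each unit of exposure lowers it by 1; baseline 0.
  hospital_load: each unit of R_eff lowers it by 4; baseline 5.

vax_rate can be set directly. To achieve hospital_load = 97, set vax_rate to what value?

vax_rate = 12

Substituting into the R_eff equation gives R_eff = -2*vax_rate + 1.
hospital_load becomes 8*vax_rate + 1.
Solve 8*vax_rate + 1 = 97: vax_rate = (97 - 1) / 8 = 12.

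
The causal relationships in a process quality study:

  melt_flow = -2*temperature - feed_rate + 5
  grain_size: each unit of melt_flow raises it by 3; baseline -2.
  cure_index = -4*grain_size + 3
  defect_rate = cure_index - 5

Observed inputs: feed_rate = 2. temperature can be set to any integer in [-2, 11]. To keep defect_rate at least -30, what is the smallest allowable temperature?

Substituting into the melt_flow equation gives melt_flow = -2*temperature + 3.
So grain_size = -6*temperature + 7.
Substituting into the cure_index equation gives cure_index = 24*temperature - 25.
So defect_rate = 24*temperature - 30.
Require 24*temperature - 30 ≥ -30, so temperature ≥ 0.
The smallest integer in [-2, 11] satisfying this is 0.

temperature = 0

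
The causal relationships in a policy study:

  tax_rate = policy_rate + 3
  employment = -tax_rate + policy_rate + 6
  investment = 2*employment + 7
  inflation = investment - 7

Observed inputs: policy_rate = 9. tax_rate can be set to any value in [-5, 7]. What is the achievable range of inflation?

Intervening on tax_rate fixes its value directly, overriding its dependence on policy_rate.
Substituting into the employment equation gives employment = -tax_rate + 15.
This gives investment = -2*tax_rate + 37.
inflation becomes -2*tax_rate + 30.
Linear in tax_rate, so extremes are at the endpoints: tax_rate = -5 gives inflation = 40; tax_rate = 7 gives inflation = 16.

16 to 40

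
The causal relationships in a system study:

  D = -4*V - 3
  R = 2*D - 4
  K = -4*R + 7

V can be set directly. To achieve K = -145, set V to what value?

V = -6

Substituting into the R equation gives R = -8*V - 10.
K becomes 32*V + 47.
Solve 32*V + 47 = -145: V = (-145 - 47) / 32 = -6.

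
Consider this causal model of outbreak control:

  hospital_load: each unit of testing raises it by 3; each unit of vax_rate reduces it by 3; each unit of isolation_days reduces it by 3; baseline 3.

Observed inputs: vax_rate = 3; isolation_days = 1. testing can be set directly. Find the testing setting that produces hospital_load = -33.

testing = -8

Substituting into the hospital_load equation gives hospital_load = 3*testing - 9.
Solve 3*testing - 9 = -33: testing = (-33 + 9) / 3 = -8.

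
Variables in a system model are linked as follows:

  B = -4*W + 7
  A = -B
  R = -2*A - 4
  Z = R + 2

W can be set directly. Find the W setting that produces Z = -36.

Substituting into the A equation gives A = 4*W - 7.
This gives R = -8*W + 10.
Substituting into the Z equation gives Z = -8*W + 12.
Solve -8*W + 12 = -36: W = (-36 - 12) / -8 = 6.

W = 6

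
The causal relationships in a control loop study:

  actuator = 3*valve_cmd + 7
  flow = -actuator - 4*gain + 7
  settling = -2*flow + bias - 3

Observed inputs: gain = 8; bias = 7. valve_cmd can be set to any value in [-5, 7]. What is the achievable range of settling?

38 to 110

Substituting into the flow equation gives flow = -3*valve_cmd - 32.
Substituting into the settling equation gives settling = 6*valve_cmd + 68.
Linear in valve_cmd, so extremes are at the endpoints: valve_cmd = -5 gives settling = 38; valve_cmd = 7 gives settling = 110.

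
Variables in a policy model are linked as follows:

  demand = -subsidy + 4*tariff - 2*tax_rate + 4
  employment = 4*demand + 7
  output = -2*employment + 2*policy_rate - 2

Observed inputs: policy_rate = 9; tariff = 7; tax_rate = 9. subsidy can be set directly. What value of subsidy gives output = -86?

subsidy = 3

Substituting into the demand equation gives demand = -subsidy + 14.
Substituting into the employment equation gives employment = -4*subsidy + 63.
Substituting into the output equation gives output = 8*subsidy - 110.
Solve 8*subsidy - 110 = -86: subsidy = (-86 + 110) / 8 = 3.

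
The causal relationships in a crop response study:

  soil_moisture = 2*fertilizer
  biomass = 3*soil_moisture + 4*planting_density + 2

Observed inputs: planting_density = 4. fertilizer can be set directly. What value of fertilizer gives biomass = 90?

Substituting into the biomass equation gives biomass = 6*fertilizer + 18.
Solve 6*fertilizer + 18 = 90: fertilizer = (90 - 18) / 6 = 12.

fertilizer = 12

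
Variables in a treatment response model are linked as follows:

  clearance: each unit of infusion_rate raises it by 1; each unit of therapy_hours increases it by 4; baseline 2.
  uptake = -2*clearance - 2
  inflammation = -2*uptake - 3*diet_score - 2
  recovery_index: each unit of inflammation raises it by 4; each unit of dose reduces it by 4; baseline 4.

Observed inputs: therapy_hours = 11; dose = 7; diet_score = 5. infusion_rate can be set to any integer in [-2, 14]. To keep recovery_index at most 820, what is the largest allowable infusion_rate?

infusion_rate = 10

Substituting into the clearance equation gives clearance = infusion_rate + 46.
Substituting into the uptake equation gives uptake = -2*infusion_rate - 94.
This gives inflammation = 4*infusion_rate + 171.
Substituting into the recovery_index equation gives recovery_index = 16*infusion_rate + 660.
Require 16*infusion_rate + 660 ≤ 820, so infusion_rate ≤ 10.
The largest integer in [-2, 14] satisfying this is 10.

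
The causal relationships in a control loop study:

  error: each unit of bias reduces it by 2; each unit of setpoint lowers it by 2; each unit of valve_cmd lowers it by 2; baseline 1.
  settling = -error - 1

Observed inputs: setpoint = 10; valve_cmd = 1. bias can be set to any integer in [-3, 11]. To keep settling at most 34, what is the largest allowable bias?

Substituting into the error equation gives error = -2*bias - 21.
Substituting into the settling equation gives settling = 2*bias + 20.
Require 2*bias + 20 ≤ 34, so bias ≤ 7.
The largest integer in [-3, 11] satisfying this is 7.

bias = 7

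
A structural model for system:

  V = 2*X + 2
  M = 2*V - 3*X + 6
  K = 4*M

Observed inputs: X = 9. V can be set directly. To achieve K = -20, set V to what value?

V = 8

Intervening on V fixes its value directly, overriding its dependence on X.
Substituting into the M equation gives M = 2*V - 21.
Substituting into the K equation gives K = 8*V - 84.
Solve 8*V - 84 = -20: V = (-20 + 84) / 8 = 8.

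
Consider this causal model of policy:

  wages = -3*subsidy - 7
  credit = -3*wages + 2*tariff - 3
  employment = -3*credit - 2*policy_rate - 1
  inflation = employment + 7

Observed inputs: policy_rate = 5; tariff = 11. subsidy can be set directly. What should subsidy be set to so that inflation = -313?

Substituting into the credit equation gives credit = 9*subsidy + 40.
So employment = -27*subsidy - 131.
Substituting into the inflation equation gives inflation = -27*subsidy - 124.
Solve -27*subsidy - 124 = -313: subsidy = (-313 + 124) / -27 = 7.

subsidy = 7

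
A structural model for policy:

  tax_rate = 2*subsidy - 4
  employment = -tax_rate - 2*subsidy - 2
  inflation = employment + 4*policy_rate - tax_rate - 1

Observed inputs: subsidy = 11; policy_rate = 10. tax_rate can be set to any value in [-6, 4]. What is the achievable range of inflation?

Intervening on tax_rate fixes its value directly, overriding its dependence on subsidy.
Substituting into the employment equation gives employment = -tax_rate - 24.
inflation becomes -2*tax_rate + 15.
Linear in tax_rate, so extremes are at the endpoints: tax_rate = -6 gives inflation = 27; tax_rate = 4 gives inflation = 7.

7 to 27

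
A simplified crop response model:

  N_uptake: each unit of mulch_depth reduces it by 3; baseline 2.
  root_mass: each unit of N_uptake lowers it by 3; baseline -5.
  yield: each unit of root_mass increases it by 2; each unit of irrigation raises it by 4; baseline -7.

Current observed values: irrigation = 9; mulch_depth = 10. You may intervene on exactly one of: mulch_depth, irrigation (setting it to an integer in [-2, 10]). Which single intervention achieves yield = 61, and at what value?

Intervening on mulch_depth: with other inputs at their observed values, yield = 18*mulch_depth + 7. Solving for 61 gives mulch_depth = 3, within [-2, 10].
Intervening on irrigation: yield = 4*irrigation + 151. Reaching 61 requires irrigation = -45/2, not an integer.

set mulch_depth = 3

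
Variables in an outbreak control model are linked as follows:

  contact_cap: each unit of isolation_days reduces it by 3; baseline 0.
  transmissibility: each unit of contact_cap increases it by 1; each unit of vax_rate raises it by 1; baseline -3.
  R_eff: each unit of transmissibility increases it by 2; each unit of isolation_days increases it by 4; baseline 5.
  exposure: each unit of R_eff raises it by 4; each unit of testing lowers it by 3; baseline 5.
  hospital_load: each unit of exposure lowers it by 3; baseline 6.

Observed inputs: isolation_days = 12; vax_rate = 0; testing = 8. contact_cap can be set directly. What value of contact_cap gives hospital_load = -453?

contact_cap = -2

Intervening on contact_cap fixes its value directly, overriding its dependence on isolation_days.
Substituting into the transmissibility equation gives transmissibility = contact_cap - 3.
This gives R_eff = 2*contact_cap + 47.
exposure becomes 8*contact_cap + 169.
Substituting into the hospital_load equation gives hospital_load = -24*contact_cap - 501.
Solve -24*contact_cap - 501 = -453: contact_cap = (-453 + 501) / -24 = -2.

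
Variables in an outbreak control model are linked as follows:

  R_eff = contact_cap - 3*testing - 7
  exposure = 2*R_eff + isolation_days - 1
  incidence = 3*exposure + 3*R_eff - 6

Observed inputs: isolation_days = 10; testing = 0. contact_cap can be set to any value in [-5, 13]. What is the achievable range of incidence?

Substituting into the R_eff equation gives R_eff = contact_cap - 7.
exposure becomes 2*contact_cap - 5.
This gives incidence = 9*contact_cap - 42.
Linear in contact_cap, so extremes are at the endpoints: contact_cap = -5 gives incidence = -87; contact_cap = 13 gives incidence = 75.

-87 to 75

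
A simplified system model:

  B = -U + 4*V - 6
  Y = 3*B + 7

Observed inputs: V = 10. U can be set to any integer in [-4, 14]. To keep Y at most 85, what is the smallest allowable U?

Substituting into the B equation gives B = -U + 34.
Substituting into the Y equation gives Y = -3*U + 109.
Require -3*U + 109 ≤ 85, so U ≥ 8.
The smallest integer in [-4, 14] satisfying this is 8.

U = 8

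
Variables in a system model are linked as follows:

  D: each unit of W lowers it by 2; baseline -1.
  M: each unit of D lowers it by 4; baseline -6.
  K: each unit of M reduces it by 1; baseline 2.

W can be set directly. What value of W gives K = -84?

Substituting into the M equation gives M = 8*W - 2.
This gives K = -8*W + 4.
Solve -8*W + 4 = -84: W = (-84 - 4) / -8 = 11.

W = 11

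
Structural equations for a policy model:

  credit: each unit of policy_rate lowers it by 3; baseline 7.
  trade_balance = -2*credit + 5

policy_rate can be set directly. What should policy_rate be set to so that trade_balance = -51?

policy_rate = -7

Substituting into the trade_balance equation gives trade_balance = 6*policy_rate - 9.
Solve 6*policy_rate - 9 = -51: policy_rate = (-51 + 9) / 6 = -7.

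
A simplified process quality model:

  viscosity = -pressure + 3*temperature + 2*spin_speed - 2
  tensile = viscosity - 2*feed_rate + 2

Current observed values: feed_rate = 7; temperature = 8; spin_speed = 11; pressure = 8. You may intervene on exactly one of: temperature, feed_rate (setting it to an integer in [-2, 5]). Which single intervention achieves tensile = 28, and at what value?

Intervening on temperature: tensile = 3*temperature. Reaching 28 requires temperature = 28/3, not an integer.
Intervening on feed_rate: with other inputs at their observed values, tensile = -2*feed_rate + 38. Solving for 28 gives feed_rate = 5, within [-2, 5].

set feed_rate = 5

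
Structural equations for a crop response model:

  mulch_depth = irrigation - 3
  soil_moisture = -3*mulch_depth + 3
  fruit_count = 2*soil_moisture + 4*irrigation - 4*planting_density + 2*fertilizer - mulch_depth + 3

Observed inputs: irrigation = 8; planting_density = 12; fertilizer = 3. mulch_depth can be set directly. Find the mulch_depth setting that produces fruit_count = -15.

mulch_depth = 2

Intervening on mulch_depth fixes its value directly, overriding its dependence on irrigation.
Substituting into the fruit_count equation gives fruit_count = -7*mulch_depth - 1.
Solve -7*mulch_depth - 1 = -15: mulch_depth = (-15 + 1) / -7 = 2.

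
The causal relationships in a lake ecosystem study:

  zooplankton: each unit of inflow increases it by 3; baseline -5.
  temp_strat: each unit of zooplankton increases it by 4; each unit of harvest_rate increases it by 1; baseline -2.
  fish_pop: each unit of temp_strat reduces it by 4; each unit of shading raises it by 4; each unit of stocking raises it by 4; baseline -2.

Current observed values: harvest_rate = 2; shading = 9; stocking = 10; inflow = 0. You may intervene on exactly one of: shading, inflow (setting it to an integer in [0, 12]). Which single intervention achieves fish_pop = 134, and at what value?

set shading = 4

Intervening on shading: with other inputs at their observed values, fish_pop = 4*shading + 118. Solving for 134 gives shading = 4, within [0, 12].
Intervening on inflow: fish_pop = -48*inflow + 154. Reaching 134 requires inflow = 5/12, not an integer.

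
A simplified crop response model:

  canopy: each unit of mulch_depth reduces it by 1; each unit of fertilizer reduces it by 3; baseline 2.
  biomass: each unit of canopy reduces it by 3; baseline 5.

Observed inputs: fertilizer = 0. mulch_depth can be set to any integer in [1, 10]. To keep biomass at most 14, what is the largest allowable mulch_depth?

Substituting into the canopy equation gives canopy = -mulch_depth + 2.
Substituting into the biomass equation gives biomass = 3*mulch_depth - 1.
Require 3*mulch_depth - 1 ≤ 14, so mulch_depth ≤ 5.
The largest integer in [1, 10] satisfying this is 5.

mulch_depth = 5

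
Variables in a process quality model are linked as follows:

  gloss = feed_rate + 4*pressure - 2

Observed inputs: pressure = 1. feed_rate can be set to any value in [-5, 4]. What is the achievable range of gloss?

-3 to 6

Substituting into the gloss equation gives gloss = feed_rate + 2.
Linear in feed_rate, so extremes are at the endpoints: feed_rate = -5 gives gloss = -3; feed_rate = 4 gives gloss = 6.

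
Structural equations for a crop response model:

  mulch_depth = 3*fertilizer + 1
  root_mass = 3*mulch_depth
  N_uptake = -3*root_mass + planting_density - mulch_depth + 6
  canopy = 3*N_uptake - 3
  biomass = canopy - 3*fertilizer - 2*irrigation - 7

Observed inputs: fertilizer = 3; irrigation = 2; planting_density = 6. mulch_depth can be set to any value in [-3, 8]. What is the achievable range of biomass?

-227 to 103

Intervening on mulch_depth fixes its value directly, overriding its dependence on fertilizer.
Substituting into the N_uptake equation gives N_uptake = -10*mulch_depth + 12.
This gives canopy = -30*mulch_depth + 33.
Substituting into the biomass equation gives biomass = -30*mulch_depth + 13.
Linear in mulch_depth, so extremes are at the endpoints: mulch_depth = -3 gives biomass = 103; mulch_depth = 8 gives biomass = -227.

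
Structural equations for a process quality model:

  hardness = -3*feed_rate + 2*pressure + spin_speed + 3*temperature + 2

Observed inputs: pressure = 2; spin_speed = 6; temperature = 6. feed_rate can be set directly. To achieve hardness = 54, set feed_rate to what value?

feed_rate = -8

Substituting into the hardness equation gives hardness = -3*feed_rate + 30.
Solve -3*feed_rate + 30 = 54: feed_rate = (54 - 30) / -3 = -8.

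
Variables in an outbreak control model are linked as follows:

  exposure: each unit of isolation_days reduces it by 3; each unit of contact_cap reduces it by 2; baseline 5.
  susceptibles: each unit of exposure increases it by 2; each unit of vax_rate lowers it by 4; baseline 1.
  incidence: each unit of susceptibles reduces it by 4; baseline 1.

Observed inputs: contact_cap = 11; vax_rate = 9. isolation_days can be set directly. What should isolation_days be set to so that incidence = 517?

Substituting into the exposure equation gives exposure = -3*isolation_days - 17.
Substituting into the susceptibles equation gives susceptibles = -6*isolation_days - 69.
incidence becomes 24*isolation_days + 277.
Solve 24*isolation_days + 277 = 517: isolation_days = (517 - 277) / 24 = 10.

isolation_days = 10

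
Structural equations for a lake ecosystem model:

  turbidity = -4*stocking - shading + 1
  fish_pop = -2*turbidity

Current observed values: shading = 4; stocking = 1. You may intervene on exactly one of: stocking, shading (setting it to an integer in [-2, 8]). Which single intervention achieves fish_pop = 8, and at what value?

Intervening on stocking: fish_pop = 8*stocking + 6. Reaching 8 requires stocking = 1/4, not an integer.
Intervening on shading: with other inputs at their observed values, fish_pop = 2*shading + 6. Solving for 8 gives shading = 1, within [-2, 8].

set shading = 1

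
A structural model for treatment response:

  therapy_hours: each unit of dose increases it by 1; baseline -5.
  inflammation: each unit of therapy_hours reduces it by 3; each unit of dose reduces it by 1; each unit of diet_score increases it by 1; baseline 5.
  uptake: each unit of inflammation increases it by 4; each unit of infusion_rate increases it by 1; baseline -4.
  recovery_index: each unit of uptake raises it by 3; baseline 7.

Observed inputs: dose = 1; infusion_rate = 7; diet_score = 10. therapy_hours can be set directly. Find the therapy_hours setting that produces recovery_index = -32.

therapy_hours = 6

Intervening on therapy_hours fixes its value directly, overriding its dependence on dose.
Substituting into the inflammation equation gives inflammation = -3*therapy_hours + 14.
Substituting into the uptake equation gives uptake = -12*therapy_hours + 59.
This gives recovery_index = -36*therapy_hours + 184.
Solve -36*therapy_hours + 184 = -32: therapy_hours = (-32 - 184) / -36 = 6.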